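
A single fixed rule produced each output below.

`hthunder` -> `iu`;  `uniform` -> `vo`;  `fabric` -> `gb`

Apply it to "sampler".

The pattern: shift every letter 1 place forward in the alphabet (wrapping around), then keep only the first 2 characters.
For "sampler", step one produces "tbnqmfs"; step two turns that into "tb".
(Check on "hthunder": → "iuivoefs" → "iu" ✓)

tb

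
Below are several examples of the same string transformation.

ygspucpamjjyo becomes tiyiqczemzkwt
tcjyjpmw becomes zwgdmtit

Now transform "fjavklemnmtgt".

Each output is the input with this applied: shift every letter 10 places forward in the alphabet (wrapping around), then move the last 3 characters to the front (rotate right by 3).
Working it through for "fjavklemnmtgt": intermediate "ptkfuvowxwdqd", final "dqdptkfuvowxw".

dqdptkfuvowxw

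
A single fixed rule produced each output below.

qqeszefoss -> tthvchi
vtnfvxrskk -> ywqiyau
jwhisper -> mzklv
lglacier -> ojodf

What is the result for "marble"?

pdu

Looking at the pairs, the operation is to delete the last 3 characters, then shift every letter 3 places forward in the alphabet (wrapping around).
On "marble": the first step gives "mar", and the second then gives "pdu".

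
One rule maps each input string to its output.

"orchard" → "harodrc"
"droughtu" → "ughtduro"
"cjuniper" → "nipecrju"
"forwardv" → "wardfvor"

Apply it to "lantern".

terlnan

The transformation: swap the first and last characters, then move the first 3 characters to the end (rotate left by 3).
For "lantern" the result is "terlnan".
(Check on "orchard": → "drcharo" → "harodrc" ✓)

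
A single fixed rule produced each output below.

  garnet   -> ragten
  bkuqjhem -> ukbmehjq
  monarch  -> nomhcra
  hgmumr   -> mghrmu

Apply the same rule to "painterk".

Looking at the pairs, the operation is to move the first 3 characters to the end (rotate left by 3), then reverse the string.
Applying both steps to "painterk": "nterkpai", then "iapkretn".
(Check on "bkuqjhem": → "qjhembku" → "ukbmehjq" ✓)

iapkretn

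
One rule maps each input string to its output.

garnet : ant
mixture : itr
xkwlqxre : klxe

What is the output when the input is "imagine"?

mgn

Each output is the input with this applied: keep every other character starting from the second (positions 2nd, 4th, 6th, ...).
Doing the same to "imagine": "mgn".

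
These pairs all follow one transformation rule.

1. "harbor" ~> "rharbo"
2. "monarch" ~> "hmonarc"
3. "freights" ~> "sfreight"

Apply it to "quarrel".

What's happening: move the last character to the front.
On "quarrel" that produces "lquarre".

lquarre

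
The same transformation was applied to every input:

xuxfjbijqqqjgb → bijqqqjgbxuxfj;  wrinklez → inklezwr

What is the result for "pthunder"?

What's happening: move the last 2 characters to the front (rotate right by 2), then swap the front and back halves of the string.
For "pthunder", step one produces "erpthund"; step two turns that into "hunderpt".

hunderpt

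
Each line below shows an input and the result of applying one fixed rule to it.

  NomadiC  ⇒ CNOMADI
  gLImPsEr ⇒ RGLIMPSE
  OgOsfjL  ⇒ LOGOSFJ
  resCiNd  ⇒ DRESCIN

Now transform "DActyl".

The pattern: move the last character to the front, then convert every letter to uppercase.
On "DActyl" that produces "LDACTY".

LDACTY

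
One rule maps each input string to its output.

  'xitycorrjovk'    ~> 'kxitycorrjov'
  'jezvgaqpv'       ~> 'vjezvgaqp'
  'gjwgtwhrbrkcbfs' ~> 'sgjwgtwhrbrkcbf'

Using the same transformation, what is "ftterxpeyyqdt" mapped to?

The pattern: move the last character to the front.
So "ftterxpeyyqdt" becomes "tftterxpeyyqd".

tftterxpeyyqd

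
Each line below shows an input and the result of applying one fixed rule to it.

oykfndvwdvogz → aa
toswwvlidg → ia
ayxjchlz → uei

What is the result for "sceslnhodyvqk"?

iea

The rule is to shift every letter 3 places backward in the alphabet (wrapping around), then keep only the vowels.
On "sceslnhodyvqk": the first step gives "pzbpikelavsnh", and the second then gives "iea".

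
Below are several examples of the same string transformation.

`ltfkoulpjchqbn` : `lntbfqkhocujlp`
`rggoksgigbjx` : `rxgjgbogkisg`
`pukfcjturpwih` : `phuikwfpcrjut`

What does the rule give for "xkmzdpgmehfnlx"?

xxklmnzfdhpegm

Looking at the pairs, the operation is to take characters alternately from the front and the back (1st, last, 2nd, 2nd-last, ...).
So "xkmzdpgmehfnlx" becomes "xxklmnzfdhpegm".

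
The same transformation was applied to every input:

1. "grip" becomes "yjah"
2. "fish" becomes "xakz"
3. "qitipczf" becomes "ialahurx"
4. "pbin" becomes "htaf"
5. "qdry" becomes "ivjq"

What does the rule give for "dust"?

vmkl

In each case the input is transformed by: shift every letter 8 places backward in the alphabet (wrapping around).
So "dust" becomes "vmkl".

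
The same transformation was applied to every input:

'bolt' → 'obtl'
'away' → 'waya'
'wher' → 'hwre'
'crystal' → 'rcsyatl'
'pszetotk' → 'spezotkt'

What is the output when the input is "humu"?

The transformation: swap each adjacent pair of characters (1↔2, 3↔4, ...).
"humu" → "uhum".

uhum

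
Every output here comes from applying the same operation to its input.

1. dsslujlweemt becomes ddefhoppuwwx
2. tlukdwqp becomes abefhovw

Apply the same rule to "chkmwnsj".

dhnsuvxy

What's happening: shift every letter 11 places forward in the alphabet (wrapping around), then sort the characters into alphabetical order.
"chkmwnsj" → "nsvxhydu" → "dhnsuvxy".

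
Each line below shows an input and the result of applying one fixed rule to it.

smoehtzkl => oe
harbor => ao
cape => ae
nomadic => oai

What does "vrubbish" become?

ui

The transformation: keep only the vowels.
On "vrubbish" that produces "ui".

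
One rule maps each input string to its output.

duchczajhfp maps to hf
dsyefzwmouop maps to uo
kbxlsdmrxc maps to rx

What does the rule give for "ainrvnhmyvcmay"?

ma

The transformation: move the last 3 characters to the front (rotate right by 3), then keep only the first 2 characters.
On "ainrvnhmyvcmay" that produces "ma".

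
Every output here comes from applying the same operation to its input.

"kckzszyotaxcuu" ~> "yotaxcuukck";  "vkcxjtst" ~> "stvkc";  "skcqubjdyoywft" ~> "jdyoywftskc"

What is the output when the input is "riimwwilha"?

Rule — move the first 3 characters to the end (rotate left by 3), then delete the first 3 characters.
For "riimwwilha" the result is "ilharii".

ilharii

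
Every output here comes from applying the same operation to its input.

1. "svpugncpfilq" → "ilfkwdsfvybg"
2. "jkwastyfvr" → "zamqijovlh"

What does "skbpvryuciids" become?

Each output is the input with this applied: shift every letter 10 places backward in the alphabet (wrapping around).
On "skbpvryuciids" that produces "iarflhoksyyti".

iarflhoksyyti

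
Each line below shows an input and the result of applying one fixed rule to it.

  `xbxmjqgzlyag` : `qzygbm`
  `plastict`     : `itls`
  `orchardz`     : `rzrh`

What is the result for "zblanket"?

ktba

What's happening: keep every other character starting from the second (positions 2nd, 4th, 6th, ...), then move the first 2 characters to the end (rotate left by 2).
For "zblanket", step one produces "bakt"; step two turns that into "ktba".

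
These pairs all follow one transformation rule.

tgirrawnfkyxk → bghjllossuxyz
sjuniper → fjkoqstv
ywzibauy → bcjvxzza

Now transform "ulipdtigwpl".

The transformation: sort the characters into alphabetical order, then shift every letter 1 place forward in the alphabet (wrapping around).
Applying both steps to "ulipdtigwpl": "dgiillpptuw", then "ehjjmmqquvx".

ehjjmmqquvx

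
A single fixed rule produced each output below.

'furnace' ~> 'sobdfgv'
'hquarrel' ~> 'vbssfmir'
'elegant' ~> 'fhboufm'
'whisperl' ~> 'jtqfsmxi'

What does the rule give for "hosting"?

Each output is the input with this applied: move the first 2 characters to the end (rotate left by 2), then shift every letter 1 place forward in the alphabet (wrapping around).
On "hosting" that produces "tujohip".

tujohip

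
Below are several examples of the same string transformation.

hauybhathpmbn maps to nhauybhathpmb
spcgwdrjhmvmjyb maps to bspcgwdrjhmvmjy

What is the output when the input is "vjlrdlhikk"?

kvjlrdlhik

The transformation: move the last character to the front.
So "vjlrdlhikk" becomes "kvjlrdlhik".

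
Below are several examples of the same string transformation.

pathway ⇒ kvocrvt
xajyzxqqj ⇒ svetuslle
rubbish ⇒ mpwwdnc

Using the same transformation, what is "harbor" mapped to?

cvmwjm

Each output is the input with this applied: shift every letter 5 places backward in the alphabet (wrapping around).
For "harbor" the result is "cvmwjm".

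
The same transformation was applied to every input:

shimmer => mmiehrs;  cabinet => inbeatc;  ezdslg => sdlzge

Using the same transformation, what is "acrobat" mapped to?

obracta

In each case the input is transformed by: take characters alternately from the front and the back (1st, last, 2nd, 2nd-last, ...), then reverse the string.
For "acrobat", step one produces "atcarbo"; step two turns that into "obracta".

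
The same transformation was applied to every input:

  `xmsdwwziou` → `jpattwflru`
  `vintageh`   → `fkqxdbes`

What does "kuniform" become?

rkfclojh

In each case the input is transformed by: shift every letter 3 places backward in the alphabet (wrapping around), then move the first character to the end.
"kuniform" → "hrkfcloj" → "rkfclojh".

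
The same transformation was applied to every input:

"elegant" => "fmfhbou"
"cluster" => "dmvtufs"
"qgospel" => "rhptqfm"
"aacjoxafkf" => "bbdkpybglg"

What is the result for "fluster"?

Each output is the input with this applied: shift every letter 1 place forward in the alphabet (wrapping around).
So "fluster" becomes "gmvtufs".

gmvtufs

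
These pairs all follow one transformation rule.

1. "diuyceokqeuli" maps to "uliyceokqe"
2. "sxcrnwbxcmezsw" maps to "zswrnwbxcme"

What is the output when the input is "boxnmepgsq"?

Rule — delete the first 3 characters, then move the last 3 characters to the front (rotate right by 3).
For "boxnmepgsq", step one produces "nmepgsq"; step two turns that into "gsqnmep".

gsqnmep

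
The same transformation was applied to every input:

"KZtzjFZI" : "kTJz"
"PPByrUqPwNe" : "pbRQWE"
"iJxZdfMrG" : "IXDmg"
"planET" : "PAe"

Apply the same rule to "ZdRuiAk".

zrIK

Each output is the input with this applied: keep every other character starting from the first (positions 1st, 3rd, 5th, ...), then flip the case of every letter.
Working it through for "ZdRuiAk": intermediate "ZRik", final "zrIK".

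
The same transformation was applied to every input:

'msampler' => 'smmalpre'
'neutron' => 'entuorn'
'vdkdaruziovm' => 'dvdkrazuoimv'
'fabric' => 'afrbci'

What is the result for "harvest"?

The pattern: swap each adjacent pair of characters (1↔2, 3↔4, ...).
Doing the same to "harvest": "ahvrset".

ahvrset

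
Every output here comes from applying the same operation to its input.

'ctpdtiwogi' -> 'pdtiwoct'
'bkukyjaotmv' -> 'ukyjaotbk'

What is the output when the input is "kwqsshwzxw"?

Each output is the input with this applied: delete the last 2 characters, then move the first 2 characters to the end (rotate left by 2).
On "kwqsshwzxw" that produces "qsshwzkw".

qsshwzkw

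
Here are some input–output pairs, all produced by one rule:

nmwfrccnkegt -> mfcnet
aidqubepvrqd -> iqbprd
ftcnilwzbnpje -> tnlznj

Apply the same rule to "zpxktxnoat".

In each case the input is transformed by: keep every other character starting from the second (positions 2nd, 4th, 6th, ...).
On "zpxktxnoat" that produces "pkxot".

pkxot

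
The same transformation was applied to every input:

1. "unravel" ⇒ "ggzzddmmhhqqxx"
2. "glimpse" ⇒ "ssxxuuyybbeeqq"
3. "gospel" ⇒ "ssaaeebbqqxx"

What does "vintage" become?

hhuuzzffmmssqq

Rule — double every character, then shift every letter 12 places forward in the alphabet (wrapping around).
"vintage" → "vviinnttaaggee" → "hhuuzzffmmssqq".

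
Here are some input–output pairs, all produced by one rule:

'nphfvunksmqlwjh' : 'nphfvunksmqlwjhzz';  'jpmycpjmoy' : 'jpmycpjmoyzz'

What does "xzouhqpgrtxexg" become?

The rule is to append "zz".
For "xzouhqpgrtxexg" the result is "xzouhqpgrtxexgzz".

xzouhqpgrtxexgzz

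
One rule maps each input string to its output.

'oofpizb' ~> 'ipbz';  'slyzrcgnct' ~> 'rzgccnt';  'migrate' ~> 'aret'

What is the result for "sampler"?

What's happening: delete the first 3 characters, then swap each adjacent pair of characters (1↔2, 3↔4, ...).
Doing the same to "sampler": "lpre".

lpre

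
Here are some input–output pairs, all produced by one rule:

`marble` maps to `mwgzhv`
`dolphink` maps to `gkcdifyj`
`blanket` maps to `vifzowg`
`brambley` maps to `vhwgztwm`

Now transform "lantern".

Each output is the input with this applied: shift every letter 5 places backward in the alphabet (wrapping around), then move the first 2 characters to the end (rotate left by 2).
Working it through for "lantern": intermediate "gviozmi", final "iozmigv".

iozmigv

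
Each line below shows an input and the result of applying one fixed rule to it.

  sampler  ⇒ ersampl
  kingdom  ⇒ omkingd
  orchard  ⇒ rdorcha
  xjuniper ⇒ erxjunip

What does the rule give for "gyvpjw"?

jwgyvp

Rule — move the last 2 characters to the front (rotate right by 2).
"gyvpjw" → "jwgyvp".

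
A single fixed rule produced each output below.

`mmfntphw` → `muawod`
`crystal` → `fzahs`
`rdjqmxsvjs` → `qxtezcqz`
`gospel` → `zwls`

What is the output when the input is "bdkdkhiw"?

rkropd

What's happening: delete the first 2 characters, then shift every letter 7 places forward in the alphabet (wrapping around).
Applying both steps to "bdkdkhiw": "kdkhiw", then "rkropd".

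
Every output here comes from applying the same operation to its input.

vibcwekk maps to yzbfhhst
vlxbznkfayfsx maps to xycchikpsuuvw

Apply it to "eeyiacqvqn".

xzbbfknnsv

The pattern: sort the characters into alphabetical order, then shift every letter 3 places backward in the alphabet (wrapping around).
So "eeyiacqvqn" becomes "xzbbfknnsv".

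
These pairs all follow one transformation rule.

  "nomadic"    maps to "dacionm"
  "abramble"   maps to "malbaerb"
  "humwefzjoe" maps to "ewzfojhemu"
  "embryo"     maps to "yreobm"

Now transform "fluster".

In each case the input is transformed by: move the first 3 characters to the end (rotate left by 3), then swap each adjacent pair of characters (1↔2, 3↔4, ...).
Working it through for "fluster": intermediate "sterflu", final "tsrelfu".

tsrelfu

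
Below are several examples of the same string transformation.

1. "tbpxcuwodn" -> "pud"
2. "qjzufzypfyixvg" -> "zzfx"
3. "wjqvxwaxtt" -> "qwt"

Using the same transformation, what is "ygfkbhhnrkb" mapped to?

Looking at the pairs, the operation is to keep one character in every 3, starting at position 3 (positions 3rd, 6th, 9th, ...).
Doing the same to "ygfkbhhnrkb": "fhr".

fhr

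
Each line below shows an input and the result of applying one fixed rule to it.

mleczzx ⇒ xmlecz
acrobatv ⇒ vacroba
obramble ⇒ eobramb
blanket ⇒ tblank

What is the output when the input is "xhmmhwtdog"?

gxhmmhwtd

What's happening: move the last 2 characters to the front (rotate right by 2), then delete the first character.
For "xhmmhwtdog", step one produces "ogxhmmhwtd"; step two turns that into "gxhmmhwtd".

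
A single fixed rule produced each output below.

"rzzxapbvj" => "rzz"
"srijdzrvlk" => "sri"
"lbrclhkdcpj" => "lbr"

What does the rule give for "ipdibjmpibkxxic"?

ipd

The transformation: keep only the first 3 characters.
"ipdibjmpibkxxic" → "ipd".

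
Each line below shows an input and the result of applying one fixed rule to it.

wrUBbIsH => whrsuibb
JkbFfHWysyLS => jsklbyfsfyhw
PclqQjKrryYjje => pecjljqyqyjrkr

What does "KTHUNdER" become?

krtehdun

Rule — take characters alternately from the front and the back (1st, last, 2nd, 2nd-last, ...), then convert every letter to lowercase.
Starting from "KTHUNdER": after the first operation, "KRTEHdUN"; after the second, "krtehdun".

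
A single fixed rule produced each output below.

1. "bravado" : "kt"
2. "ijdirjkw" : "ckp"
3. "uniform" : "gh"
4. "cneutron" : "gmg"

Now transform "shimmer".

af

In each case the input is transformed by: shift every letter 7 places backward in the alphabet (wrapping around), then keep one character in every 3, starting at position 2 (positions 2nd, 5th, 8th, ...).
On "shimmer": the first step gives "labffxk", and the second then gives "af".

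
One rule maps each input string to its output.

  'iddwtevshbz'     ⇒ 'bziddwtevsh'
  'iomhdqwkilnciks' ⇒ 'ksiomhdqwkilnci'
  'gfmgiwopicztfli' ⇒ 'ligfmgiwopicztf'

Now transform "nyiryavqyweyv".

Each output is the input with this applied: move the last 2 characters to the front (rotate right by 2).
For "nyiryavqyweyv" the result is "yvnyiryavqywe".

yvnyiryavqywe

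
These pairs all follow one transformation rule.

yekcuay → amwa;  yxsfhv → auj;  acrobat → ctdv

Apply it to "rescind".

What's happening: shift every letter 2 places forward in the alphabet (wrapping around), then keep every other character starting from the first (positions 1st, 3rd, 5th, ...).
On "rescind" that produces "tukf".

tukf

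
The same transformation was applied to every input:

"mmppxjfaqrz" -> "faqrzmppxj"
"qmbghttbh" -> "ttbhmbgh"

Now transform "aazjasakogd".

akogdazjas

What's happening: delete the first character, then swap the front and back halves of the string.
Applying both steps to "aazjasakogd": "azjasakogd", then "akogdazjas".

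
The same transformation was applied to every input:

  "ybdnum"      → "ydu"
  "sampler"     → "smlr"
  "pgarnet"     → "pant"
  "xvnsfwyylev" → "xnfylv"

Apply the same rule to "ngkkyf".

nky

The rule is to keep every other character starting from the first (positions 1st, 3rd, 5th, ...).
So "ngkkyf" becomes "nky".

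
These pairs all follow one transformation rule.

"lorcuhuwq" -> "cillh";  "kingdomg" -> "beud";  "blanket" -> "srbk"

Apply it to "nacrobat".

etfr

Looking at the pairs, the operation is to keep every other character starting from the first (positions 1st, 3rd, 5th, ...), then shift every letter 9 places backward in the alphabet (wrapping around).
Applying both steps to "nacrobat": "ncoa", then "etfr".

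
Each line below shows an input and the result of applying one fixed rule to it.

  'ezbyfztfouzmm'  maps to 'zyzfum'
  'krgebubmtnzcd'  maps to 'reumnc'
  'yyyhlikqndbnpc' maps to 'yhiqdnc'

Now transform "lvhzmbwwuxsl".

vzbwxl

The rule is to keep every other character starting from the second (positions 2nd, 4th, 6th, ...).
So "lvhzmbwwuxsl" becomes "vzbwxl".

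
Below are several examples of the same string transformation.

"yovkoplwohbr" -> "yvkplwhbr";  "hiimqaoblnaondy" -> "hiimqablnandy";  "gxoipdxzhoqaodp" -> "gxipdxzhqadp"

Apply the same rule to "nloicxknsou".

nlicxknsu

Each output is the input with this applied: remove every "o".
"nloicxknsou" → "nlicxknsu".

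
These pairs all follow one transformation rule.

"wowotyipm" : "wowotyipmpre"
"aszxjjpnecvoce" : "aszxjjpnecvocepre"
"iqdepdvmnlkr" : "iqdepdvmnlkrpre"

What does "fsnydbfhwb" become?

In each case the input is transformed by: append "pre".
So "fsnydbfhwb" becomes "fsnydbfhwbpre".

fsnydbfhwbpre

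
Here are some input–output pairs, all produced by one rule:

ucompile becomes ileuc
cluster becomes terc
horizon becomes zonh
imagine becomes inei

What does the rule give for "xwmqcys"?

cysx

Rule — move the last 3 characters to the front (rotate right by 3), then delete the last 3 characters.
Starting from "xwmqcys": after the first operation, "cysxwmq"; after the second, "cysx".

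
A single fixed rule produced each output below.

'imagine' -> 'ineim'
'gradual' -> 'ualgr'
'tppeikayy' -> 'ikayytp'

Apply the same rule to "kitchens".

Looking at the pairs, the operation is to move the first 2 characters to the end (rotate left by 2), then delete the first 2 characters.
"kitchens" → "tchenski" → "henski".
(Check on "tppeikayy": → "peikayytp" → "ikayytp" ✓)

henski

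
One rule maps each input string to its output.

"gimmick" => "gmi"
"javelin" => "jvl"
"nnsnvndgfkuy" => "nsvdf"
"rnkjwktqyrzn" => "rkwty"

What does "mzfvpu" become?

mf

Each output is the input with this applied: keep every other character starting from the first (positions 1st, 3rd, 5th, ...), then delete the last character.
Working it through for "mzfvpu": intermediate "mfp", final "mf".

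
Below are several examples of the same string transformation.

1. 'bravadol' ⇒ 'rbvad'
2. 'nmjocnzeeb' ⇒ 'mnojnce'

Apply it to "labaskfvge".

What's happening: swap each adjacent pair of characters (1↔2, 3↔4, ...), then delete the last 3 characters.
Starting from "labaskfvge": after the first operation, "alabksvfeg"; after the second, "alabksv".

alabksv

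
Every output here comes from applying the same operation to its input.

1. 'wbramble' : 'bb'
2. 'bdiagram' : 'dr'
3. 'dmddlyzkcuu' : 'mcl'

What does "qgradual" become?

gu

The transformation: take characters alternately from the front and the back (1st, last, 2nd, 2nd-last, ...), then keep one character in every 3, starting at position 3 (positions 3rd, 6th, 9th, ...).
Starting from "qgradual": after the first operation, "qlgaruad"; after the second, "gu".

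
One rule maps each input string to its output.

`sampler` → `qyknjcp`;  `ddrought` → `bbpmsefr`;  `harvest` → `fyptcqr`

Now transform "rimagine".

Each output is the input with this applied: shift every letter 2 places backward in the alphabet (wrapping around).
For "rimagine" the result is "pgkyeglc".

pgkyeglc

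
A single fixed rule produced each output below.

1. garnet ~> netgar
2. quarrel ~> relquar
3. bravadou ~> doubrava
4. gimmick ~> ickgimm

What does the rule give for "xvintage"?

In each case the input is transformed by: move the last 3 characters to the front (rotate right by 3).
Doing the same to "xvintage": "agexvint".

agexvint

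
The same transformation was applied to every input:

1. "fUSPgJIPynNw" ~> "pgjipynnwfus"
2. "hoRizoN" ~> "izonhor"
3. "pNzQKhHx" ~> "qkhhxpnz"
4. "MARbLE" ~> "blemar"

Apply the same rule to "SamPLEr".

What's happening: move the first 3 characters to the end (rotate left by 3), then convert every letter to lowercase.
Applying both steps to "SamPLEr": "PLErSam", then "plersam".

plersam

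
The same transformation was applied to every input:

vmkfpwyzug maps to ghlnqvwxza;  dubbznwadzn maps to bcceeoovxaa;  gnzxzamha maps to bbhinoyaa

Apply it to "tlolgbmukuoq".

chlmmnppruvv

The transformation: sort the characters into alphabetical order, then shift every letter 1 place forward in the alphabet (wrapping around).
"tlolgbmukuoq" → "bgkllmooqtuu" → "chlmmnppruvv".
(Check on "vmkfpwyzug": → "fgkmpuvwyz" → "ghlnqvwxza" ✓)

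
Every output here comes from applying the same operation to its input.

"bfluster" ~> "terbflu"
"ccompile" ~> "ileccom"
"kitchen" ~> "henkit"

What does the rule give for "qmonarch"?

rchqmon

In each case the input is transformed by: move the last 3 characters to the front (rotate right by 3), then delete the last character.
"qmonarch" → "rchqmona" → "rchqmon".
(Check on "ccompile": → "ileccomp" → "ileccom" ✓)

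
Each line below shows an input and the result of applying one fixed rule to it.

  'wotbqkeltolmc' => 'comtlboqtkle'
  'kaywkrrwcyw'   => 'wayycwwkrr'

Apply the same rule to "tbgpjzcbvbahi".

Looking at the pairs, the operation is to take characters alternately from the front and the back (1st, last, 2nd, 2nd-last, ...), then delete the first character.
On "tbgpjzcbvbahi": the first step gives "tibhgapbjvzbc", and the second then gives "ibhgapbjvzbc".

ibhgapbjvzbc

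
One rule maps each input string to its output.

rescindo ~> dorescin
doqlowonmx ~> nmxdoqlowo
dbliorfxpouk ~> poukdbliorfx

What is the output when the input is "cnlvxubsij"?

sijcnlvxub

Each output is the input with this applied: swap the front and back halves of the string, then move the first 2 characters to the end (rotate left by 2).
Starting from "cnlvxubsij": after the first operation, "ubsijcnlvx"; after the second, "sijcnlvxub".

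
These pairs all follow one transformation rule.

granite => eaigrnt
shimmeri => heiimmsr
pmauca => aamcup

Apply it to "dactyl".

caldyt

Rule — sort the characters into alphabetical order, then swap each adjacent pair of characters (1↔2, 3↔4, ...).
Working it through for "dactyl": intermediate "acdlty", final "caldyt".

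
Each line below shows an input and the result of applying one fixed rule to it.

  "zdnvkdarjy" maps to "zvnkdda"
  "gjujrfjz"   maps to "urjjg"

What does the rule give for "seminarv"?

In each case the input is transformed by: delete the last 3 characters, then sort the characters into reverse alphabetical order.
Doing the same to "seminarv": "snmie".

snmie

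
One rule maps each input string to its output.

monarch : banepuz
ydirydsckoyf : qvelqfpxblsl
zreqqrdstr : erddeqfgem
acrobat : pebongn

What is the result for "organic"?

etnavpb

In each case the input is transformed by: move the first character to the end, then shift every letter 13 places forward in the alphabet (wrapping around) — i.e. ROT13.
On "organic": the first step gives "rganico", and the second then gives "etnavpb".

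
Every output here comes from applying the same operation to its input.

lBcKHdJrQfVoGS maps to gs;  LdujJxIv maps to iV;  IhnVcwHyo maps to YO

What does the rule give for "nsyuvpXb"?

xB

What's happening: flip the case of every letter, then keep only the last 2 characters.
Starting from "nsyuvpXb": after the first operation, "NSYUVPxB"; after the second, "xB".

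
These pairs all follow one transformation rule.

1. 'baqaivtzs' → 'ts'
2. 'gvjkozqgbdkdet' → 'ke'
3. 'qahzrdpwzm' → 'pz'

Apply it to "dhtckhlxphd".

Each output is the input with this applied: keep every other character starting from the first (positions 1st, 3rd, 5th, ...), then keep only the last 2 characters.
Working it through for "dhtckhlxphd": intermediate "dtklpd", final "pd".

pd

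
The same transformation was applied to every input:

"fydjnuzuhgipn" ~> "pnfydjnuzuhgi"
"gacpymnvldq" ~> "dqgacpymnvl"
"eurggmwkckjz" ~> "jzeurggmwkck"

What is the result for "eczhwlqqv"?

qveczhwlq

Looking at the pairs, the operation is to move the last 2 characters to the front (rotate right by 2).
On "eczhwlqqv" that produces "qveczhwlq".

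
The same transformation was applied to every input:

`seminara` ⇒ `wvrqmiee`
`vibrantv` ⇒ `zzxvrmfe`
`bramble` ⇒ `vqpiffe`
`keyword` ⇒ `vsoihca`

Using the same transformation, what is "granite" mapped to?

xvrmkie

The transformation: shift every letter 4 places forward in the alphabet (wrapping around), then sort the characters into reverse alphabetical order.
On "granite": the first step gives "kvermxi", and the second then gives "xvrmkie".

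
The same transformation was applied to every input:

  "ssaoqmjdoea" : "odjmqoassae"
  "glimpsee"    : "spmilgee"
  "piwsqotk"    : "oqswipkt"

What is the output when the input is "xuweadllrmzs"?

In each case the input is transformed by: move the last 2 characters to the front (rotate right by 2), then reverse the string.
Starting from "xuweadllrmzs": after the first operation, "zsxuweadllrm"; after the second, "mrlldaewuxsz".

mrlldaewuxsz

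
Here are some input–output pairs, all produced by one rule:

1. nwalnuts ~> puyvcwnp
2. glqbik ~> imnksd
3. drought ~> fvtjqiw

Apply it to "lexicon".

The rule is to shift every letter 2 places forward in the alphabet (wrapping around), then take characters alternately from the front and the back (1st, last, 2nd, 2nd-last, ...).
For "lexicon" the result is "npgqzek".

npgqzek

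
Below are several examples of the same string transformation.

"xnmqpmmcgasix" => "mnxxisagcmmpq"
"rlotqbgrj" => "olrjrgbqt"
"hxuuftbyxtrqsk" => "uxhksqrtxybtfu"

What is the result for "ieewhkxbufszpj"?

eeijpzsfubxkhw

The rule is to reverse the string, then move the last 3 characters to the front (rotate right by 3).
Starting from "ieewhkxbufszpj": after the first operation, "jpzsfubxkhweei"; after the second, "eeijpzsfubxkhw".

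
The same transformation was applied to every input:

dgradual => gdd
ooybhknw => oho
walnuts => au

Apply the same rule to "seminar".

The pattern: swap the first and last characters, then keep one character in every 3, starting at position 2 (positions 2nd, 5th, 8th, ...).
"seminar" → "reminas" → "en".

en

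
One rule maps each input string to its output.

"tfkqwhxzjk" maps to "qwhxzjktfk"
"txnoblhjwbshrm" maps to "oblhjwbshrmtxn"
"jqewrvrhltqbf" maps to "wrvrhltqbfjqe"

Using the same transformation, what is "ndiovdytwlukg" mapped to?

The pattern: move the first 3 characters to the end (rotate left by 3).
So "ndiovdytwlukg" becomes "ovdytwlukgndi".

ovdytwlukgndi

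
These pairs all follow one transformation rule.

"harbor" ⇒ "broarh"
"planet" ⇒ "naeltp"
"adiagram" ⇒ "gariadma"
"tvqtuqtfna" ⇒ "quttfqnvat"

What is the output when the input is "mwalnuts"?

The transformation: swap the front and back halves of the string, then take characters alternately from the front and the back (1st, last, 2nd, 2nd-last, ...).
"mwalnuts" → "nutsmwal" → "nluatwsm".

nluatwsm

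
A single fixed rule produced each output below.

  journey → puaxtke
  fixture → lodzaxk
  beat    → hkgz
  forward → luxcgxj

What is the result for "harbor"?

In each case the input is transformed by: shift every letter 6 places forward in the alphabet (wrapping around).
On "harbor" that produces "ngxhux".

ngxhux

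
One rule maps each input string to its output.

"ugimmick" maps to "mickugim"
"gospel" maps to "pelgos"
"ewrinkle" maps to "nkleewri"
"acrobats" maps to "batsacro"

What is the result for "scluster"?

stersclu

The transformation: swap the front and back halves of the string.
So "scluster" becomes "stersclu".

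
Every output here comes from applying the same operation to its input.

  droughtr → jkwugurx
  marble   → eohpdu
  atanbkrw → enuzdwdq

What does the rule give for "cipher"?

khufls

What's happening: swap the front and back halves of the string, then shift every letter 3 places forward in the alphabet (wrapping around).
Applying both steps to "cipher": "hercip", then "khufls".
(Check on "marble": → "blemar" → "eohpdu" ✓)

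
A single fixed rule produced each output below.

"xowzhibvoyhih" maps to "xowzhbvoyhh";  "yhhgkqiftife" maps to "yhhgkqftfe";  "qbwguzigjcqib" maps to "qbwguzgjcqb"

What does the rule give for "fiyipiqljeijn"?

fypqljejn

The pattern: remove every "i".
For "fiyipiqljeijn" the result is "fypqljejn".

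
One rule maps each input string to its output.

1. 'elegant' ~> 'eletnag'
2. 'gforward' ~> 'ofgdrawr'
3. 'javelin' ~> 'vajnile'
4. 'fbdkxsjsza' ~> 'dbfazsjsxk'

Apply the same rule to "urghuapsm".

grumspauh

Each output is the input with this applied: move the first 3 characters to the end (rotate left by 3), then reverse the string.
Working it through for "urghuapsm": intermediate "huapsmurg", final "grumspauh".
(Check on "fbdkxsjsza": → "kxsjszafbd" → "dbfazsjsxk" ✓)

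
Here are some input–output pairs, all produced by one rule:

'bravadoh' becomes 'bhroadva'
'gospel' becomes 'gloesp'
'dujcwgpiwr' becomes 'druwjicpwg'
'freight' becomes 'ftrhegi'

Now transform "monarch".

Rule — take characters alternately from the front and the back (1st, last, 2nd, 2nd-last, ...).
Doing the same to "monarch": "mhocnra".

mhocnra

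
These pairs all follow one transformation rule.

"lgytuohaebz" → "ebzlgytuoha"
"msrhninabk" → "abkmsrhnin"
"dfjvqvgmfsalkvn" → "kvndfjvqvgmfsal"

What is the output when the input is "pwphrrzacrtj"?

Looking at the pairs, the operation is to move the last 3 characters to the front (rotate right by 3).
On "pwphrrzacrtj" that produces "rtjpwphrrzac".

rtjpwphrrzac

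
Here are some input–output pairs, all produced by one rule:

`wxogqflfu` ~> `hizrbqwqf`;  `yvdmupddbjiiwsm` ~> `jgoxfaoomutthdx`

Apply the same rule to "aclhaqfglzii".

In each case the input is transformed by: shift every letter 11 places forward in the alphabet (wrapping around).
Applying that to "aclhaqfglzii" gives "lnwslbqrwktt".

lnwslbqrwktt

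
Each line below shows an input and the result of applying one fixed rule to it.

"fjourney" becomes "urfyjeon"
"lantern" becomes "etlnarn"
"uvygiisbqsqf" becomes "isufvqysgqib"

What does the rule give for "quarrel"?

The pattern: take characters alternately from the front and the back (1st, last, 2nd, 2nd-last, ...), then move the last 2 characters to the front (rotate right by 2).
For "quarrel", step one produces "qluearr"; step two turns that into "rrqluea".

rrqluea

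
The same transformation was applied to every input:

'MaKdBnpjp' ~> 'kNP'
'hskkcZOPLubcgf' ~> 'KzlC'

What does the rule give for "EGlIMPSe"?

Lp

The pattern: flip the case of every letter, then keep one character in every 3, starting at position 3 (positions 3rd, 6th, 9th, ...).
For "EGlIMPSe", step one produces "egLimpsE"; step two turns that into "Lp".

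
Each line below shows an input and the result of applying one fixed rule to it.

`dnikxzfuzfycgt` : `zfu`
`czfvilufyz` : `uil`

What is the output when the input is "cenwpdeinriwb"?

die

Each output is the input with this applied: take characters alternately from the front and the back (1st, last, 2nd, 2nd-last, ...), then keep only the last 3 characters.
"cenwpdeinriwb" → "cbewniwrpndie" → "die".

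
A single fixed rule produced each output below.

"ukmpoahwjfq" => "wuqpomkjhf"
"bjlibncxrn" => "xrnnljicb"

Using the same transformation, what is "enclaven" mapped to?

The transformation: sort the characters into reverse alphabetical order, then delete the last character.
On "enclaven" that produces "vnnleec".

vnnleec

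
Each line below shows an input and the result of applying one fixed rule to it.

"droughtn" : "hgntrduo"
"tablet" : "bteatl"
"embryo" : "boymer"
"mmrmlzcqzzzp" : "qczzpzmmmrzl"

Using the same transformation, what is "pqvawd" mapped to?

vdwqpa

The rule is to swap each adjacent pair of characters (1↔2, 3↔4, ...), then swap the front and back halves of the string.
On "pqvawd": the first step gives "qpavdw", and the second then gives "vdwqpa".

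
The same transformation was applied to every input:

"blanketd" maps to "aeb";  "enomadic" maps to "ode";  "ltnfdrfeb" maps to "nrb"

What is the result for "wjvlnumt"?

vuw

The transformation: move the first character to the end, then keep one character in every 3, starting at position 2 (positions 2nd, 5th, 8th, ...).
So "wjvlnumt" becomes "vuw".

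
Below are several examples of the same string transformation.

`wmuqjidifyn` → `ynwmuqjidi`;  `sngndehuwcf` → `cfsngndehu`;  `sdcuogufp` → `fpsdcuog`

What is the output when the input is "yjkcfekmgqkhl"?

hlyjkcfekmgq

What's happening: move the last 2 characters to the front (rotate right by 2), then delete the last character.
Starting from "yjkcfekmgqkhl": after the first operation, "hlyjkcfekmgqk"; after the second, "hlyjkcfekmgq".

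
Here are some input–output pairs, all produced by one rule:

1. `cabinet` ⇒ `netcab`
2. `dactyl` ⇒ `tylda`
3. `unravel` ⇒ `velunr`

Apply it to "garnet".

netga

The transformation: move the last 3 characters to the front (rotate right by 3), then delete the last character.
"garnet" → "netgar" → "netga".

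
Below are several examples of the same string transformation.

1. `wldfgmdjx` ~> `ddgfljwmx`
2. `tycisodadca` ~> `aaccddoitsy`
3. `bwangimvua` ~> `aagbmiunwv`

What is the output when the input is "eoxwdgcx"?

dcgewoxx

Rule — sort the characters into alphabetical order, then swap each adjacent pair of characters (1↔2, 3↔4, ...).
Starting from "eoxwdgcx": after the first operation, "cdegowxx"; after the second, "dcgewoxx".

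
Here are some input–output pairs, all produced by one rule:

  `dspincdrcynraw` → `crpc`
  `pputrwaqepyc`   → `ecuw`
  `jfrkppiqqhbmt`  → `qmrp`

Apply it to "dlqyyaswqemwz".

What's happening: keep one character in every 3, starting at position 3 (positions 3rd, 6th, 9th, ...), then swap the front and back halves of the string.
Working it through for "dlqyyaswqemwz": intermediate "qaqw", final "qwqa".

qwqa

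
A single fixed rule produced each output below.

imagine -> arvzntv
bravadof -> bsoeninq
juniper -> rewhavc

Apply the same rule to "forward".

eqsbejn

In each case the input is transformed by: shift every letter 13 places forward in the alphabet (wrapping around) — i.e. ROT13, then move the last 2 characters to the front (rotate right by 2).
Applying both steps to "forward": "sbejneq", then "eqsbejn".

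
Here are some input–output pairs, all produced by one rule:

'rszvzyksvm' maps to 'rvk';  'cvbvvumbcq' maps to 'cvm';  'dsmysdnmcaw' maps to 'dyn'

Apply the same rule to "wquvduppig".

The pattern: delete the last 3 characters, then keep one character in every 3, starting at position 1 (positions 1st, 4th, 7th, ...).
Working it through for "wquvduppig": intermediate "wquvdup", final "wvp".
(Check on "rszvzyksvm": → "rszvzyk" → "rvk" ✓)

wvp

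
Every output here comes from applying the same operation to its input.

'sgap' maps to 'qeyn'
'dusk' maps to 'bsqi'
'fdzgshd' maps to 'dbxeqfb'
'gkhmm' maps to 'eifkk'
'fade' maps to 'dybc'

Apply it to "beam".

zcyk

The rule is to shift every letter 2 places backward in the alphabet (wrapping around).
Applying that to "beam" gives "zcyk".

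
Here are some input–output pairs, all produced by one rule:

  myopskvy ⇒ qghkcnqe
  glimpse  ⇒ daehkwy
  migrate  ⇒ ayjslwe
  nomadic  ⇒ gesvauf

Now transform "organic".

jysfaug

Rule — move the first character to the end, then shift every letter 8 places backward in the alphabet (wrapping around).
"organic" → "rganico" → "jysfaug".
(Check on "myopskvy": → "yopskvym" → "qghkcnqe" ✓)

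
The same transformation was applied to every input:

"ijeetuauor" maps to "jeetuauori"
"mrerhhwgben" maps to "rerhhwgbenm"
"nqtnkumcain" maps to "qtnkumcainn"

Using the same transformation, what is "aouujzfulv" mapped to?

The rule is to move the first character to the end.
"aouujzfulv" → "ouujzfulva".

ouujzfulva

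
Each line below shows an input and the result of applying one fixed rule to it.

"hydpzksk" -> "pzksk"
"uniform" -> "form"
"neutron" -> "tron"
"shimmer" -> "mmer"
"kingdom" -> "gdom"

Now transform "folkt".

In each case the input is transformed by: delete the first 3 characters.
For "folkt" the result is "kt".

kt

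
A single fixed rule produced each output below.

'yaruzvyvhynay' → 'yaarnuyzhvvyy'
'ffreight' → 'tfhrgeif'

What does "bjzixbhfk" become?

kjfzhibxb

The pattern: take characters alternately from the front and the back (1st, last, 2nd, 2nd-last, ...), then move the first character to the end.
Applying both steps to "bjzixbhfk": "bkjfzhibx", then "kjfzhibxb".
(Check on "yaruzvyvhynay": → "yyaarnuyzhvvy" → "yaarnuyzhvvyy" ✓)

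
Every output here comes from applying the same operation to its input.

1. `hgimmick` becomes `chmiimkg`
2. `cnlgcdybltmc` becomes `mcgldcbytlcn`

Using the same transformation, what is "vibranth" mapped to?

The rule is to swap each adjacent pair of characters (1↔2, 3↔4, ...), then swap the first and last characters.
Starting from "vibranth": after the first operation, "ivrbnaht"; after the second, "tvrbnahi".
(Check on "cnlgcdybltmc": → "ncgldcbytlcm" → "mcgldcbytlcn" ✓)

tvrbnahi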